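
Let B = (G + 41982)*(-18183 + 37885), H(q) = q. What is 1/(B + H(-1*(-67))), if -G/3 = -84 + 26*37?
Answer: 1/775234363 ≈ 1.2899e-9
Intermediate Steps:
G = -2634 (G = -3*(-84 + 26*37) = -3*(-84 + 962) = -3*878 = -2634)
B = 775234296 (B = (-2634 + 41982)*(-18183 + 37885) = 39348*19702 = 775234296)
1/(B + H(-1*(-67))) = 1/(775234296 - 1*(-67)) = 1/(775234296 + 67) = 1/775234363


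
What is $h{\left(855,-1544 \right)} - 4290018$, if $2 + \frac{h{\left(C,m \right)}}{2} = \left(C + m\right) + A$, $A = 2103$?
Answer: $-4287194$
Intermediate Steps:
$h{\left(C,m \right)} = 4202 + 2 C + 2 m$ ($h{\left(C,m \right)} = -4 + 2 \left(\left(C + m\right) + 2103\right) = -4 + 2 \left(2103 + C + m\right) = -4 + \left(4206 + 2 C + 2 m\right) = 4202 + 2 C + 2 m$)
$h{\left(855,-1544 \right)} - 4290018 = \left(4202 + 2 \cdot 855 + 2 \left(-1544\right)\right) - 4290018 = \left(4202 + 1710 - 3088\right) - 4290018 = 2824 - 4290018 = -4287194$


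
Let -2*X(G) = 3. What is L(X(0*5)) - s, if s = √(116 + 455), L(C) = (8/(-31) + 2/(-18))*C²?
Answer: -103/124 - √571 ≈ -24.726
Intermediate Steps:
X(G) = -3/2 (X(G) = -½*3 = -3/2)
L(C) = -103*C²/279 (L(C) = (8*(-1/31) + 2*(-1/18))*C² = (-8/31 - ⅑)*C² = -103*C²/279)
s = √571 ≈ 23.896
L(X(0*5)) - s = -103*(-3/2)²/279 - √571 = -103/279*9/4 - √571 = -103/124 - √571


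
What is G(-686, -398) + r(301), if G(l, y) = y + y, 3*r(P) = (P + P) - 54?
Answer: -1840/3 ≈ -613.33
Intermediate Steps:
r(P) = -18 + 2*P/3 (r(P) = ((P + P) - 54)/3 = (2*P - 54)/3 = (-54 + 2*P)/3 = -18 + 2*P/3)
G(l, y) = 2*y
G(-686, -398) + r(301) = 2*(-398) + (-18 + (⅔)*301) = -796 + (-18 + 602/3) = -796 + 548/3 = -1840/3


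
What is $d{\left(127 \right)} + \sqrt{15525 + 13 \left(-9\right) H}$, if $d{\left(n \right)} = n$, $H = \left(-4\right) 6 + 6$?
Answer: $127 + 3 \sqrt{1959} \approx 259.78$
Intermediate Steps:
$H = -18$ ($H = -24 + 6 = -18$)
$d{\left(127 \right)} + \sqrt{15525 + 13 \left(-9\right) H} = 127 + \sqrt{15525 + 13 \left(-9\right) \left(-18\right)} = 127 + \sqrt{15525 - -2106} = 127 + \sqrt{15525 + 2106} = 127 + \sqrt{17631} = 127 + 3 \sqrt{1959}$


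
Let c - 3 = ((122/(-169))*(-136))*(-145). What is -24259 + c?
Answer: -6505104/169 ≈ -38492.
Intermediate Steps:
c = -2405333/169 (c = 3 + ((122/(-169))*(-136))*(-145) = 3 + ((122*(-1/169))*(-136))*(-145) = 3 - 122/169*(-136)*(-145) = 3 + (16592/169)*(-145) = 3 - 2405840/169 = -2405333/169 ≈ -14233.)
-24259 + c = -24259 - 2405333/169 = -6505104/169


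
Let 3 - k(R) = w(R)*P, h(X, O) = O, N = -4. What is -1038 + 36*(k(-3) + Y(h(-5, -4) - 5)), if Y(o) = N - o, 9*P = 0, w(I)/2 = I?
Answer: -750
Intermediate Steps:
w(I) = 2*I
P = 0 (P = (⅑)*0 = 0)
k(R) = 3 (k(R) = 3 - 2*R*0 = 3 - 1*0 = 3 + 0 = 3)
Y(o) = -4 - o
-1038 + 36*(k(-3) + Y(h(-5, -4) - 5)) = -1038 + 36*(3 + (-4 - (-4 - 5))) = -1038 + 36*(3 + (-4 - 1*(-9))) = -1038 + 36*(3 + (-4 + 9)) = -1038 + 36*(3 + 5) = -1038 + 36*8 = -1038 + 288 = -750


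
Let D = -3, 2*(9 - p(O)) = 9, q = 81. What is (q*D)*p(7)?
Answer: -2187/2 ≈ -1093.5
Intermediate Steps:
p(O) = 9/2 (p(O) = 9 - ½*9 = 9 - 9/2 = 9/2)
(q*D)*p(7) = (81*(-3))*(9/2) = -243*9/2 = -2187/2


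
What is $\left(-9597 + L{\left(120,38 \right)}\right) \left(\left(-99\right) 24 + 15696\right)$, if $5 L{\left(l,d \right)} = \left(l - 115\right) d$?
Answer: $-127325880$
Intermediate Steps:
$L{\left(l,d \right)} = \frac{d \left(-115 + l\right)}{5}$ ($L{\left(l,d \right)} = \frac{\left(l - 115\right) d}{5} = \frac{\left(-115 + l\right) d}{5} = \frac{d \left(-115 + l\right)}{5}$)
$\left(-9597 + L{\left(120,38 \right)}\right) \left(\left(-99\right) 24 + 15696\right) = \left(-9597 + \frac{1}{5} \cdot 38 \left(-115 + 120\right)\right) \left(\left(-99\right) 24 + 15696\right) = \left(-9597 + \frac{1}{5} \cdot 38 \cdot 5\right) \left(-2376 + 15696\right) = \left(-9597 + 38\right) 13320 = \left(-9559\right) 13320 = -127325880$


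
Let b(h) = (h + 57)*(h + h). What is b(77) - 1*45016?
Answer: -24380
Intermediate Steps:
b(h) = 2*h*(57 + h) (b(h) = (57 + h)*(2*h) = 2*h*(57 + h))
b(77) - 1*45016 = 2*77*(57 + 77) - 1*45016 = 2*77*134 - 45016 = 20636 - 45016 = -24380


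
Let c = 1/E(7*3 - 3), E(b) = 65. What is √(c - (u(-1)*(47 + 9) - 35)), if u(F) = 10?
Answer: 2*I*√554515/65 ≈ 22.913*I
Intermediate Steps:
c = 1/65 ≈ 0.015385
√(c - (u(-1)*(47 + 9) - 35)) = √(1/65 - (10*(47 + 9) - 35)) = √(1/65 - (10*56 - 35)) = √(1/65 - (560 - 35)) = √(1/65 - 1*525) = √(1/65 - 525) = √(-34124/65) = 2*I*√554515/65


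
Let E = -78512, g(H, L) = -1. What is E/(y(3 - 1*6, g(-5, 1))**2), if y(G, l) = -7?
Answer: -11216/7 ≈ -1602.3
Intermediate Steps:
E/(y(3 - 1*6, g(-5, 1))**2) = -78512/((-7)**2) = -78512/49 = -78512*1/49 = -11216/7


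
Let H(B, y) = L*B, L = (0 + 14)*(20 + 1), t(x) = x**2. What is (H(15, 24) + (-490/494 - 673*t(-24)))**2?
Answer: 8960521468920961/61009 ≈ 1.4687e+11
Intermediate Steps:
L = 294 (L = 14*21 = 294)
H(B, y) = 294*B
(H(15, 24) + (-490/494 - 673*t(-24)))**2 = (294*15 + (-490/494 - 673*(-24)**2))**2 = (4410 + (-490*1/494 - 673/(1/576)))**2 = (4410 + (-245/247 - 673/1/576))**2 = (4410 + (-245/247 - 673*576))**2 = (4410 + (-245/247 - 387648))**2 = (4410 - 95749301/247)**2 = (-94660031/247)**2 = 8960521468920961/61009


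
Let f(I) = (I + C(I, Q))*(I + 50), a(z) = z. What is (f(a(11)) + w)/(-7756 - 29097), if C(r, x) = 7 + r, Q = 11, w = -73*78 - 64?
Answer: 3989/36853 ≈ 0.10824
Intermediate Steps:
w = -5758 (w = -5694 - 64 = -5758)
f(I) = (7 + 2*I)*(50 + I) (f(I) = (I + (7 + I))*(I + 50) = (7 + 2*I)*(50 + I))
(f(a(11)) + w)/(-7756 - 29097) = ((350 + 2*11**2 + 107*11) - 5758)/(-7756 - 29097) = ((350 + 2*121 + 1177) - 5758)/(-36853) = ((350 + 242 + 1177) - 5758)*(-1/36853) = (1769 - 5758)*(-1/36853) = -3989*(-1/36853) = 3989/36853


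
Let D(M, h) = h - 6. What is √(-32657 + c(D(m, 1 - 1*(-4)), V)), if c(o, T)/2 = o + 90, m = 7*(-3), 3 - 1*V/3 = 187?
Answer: I*√32479 ≈ 180.22*I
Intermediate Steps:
V = -552 (V = 9 - 3*187 = 9 - 561 = -552)
m = -21
D(M, h) = -6 + h
c(o, T) = 180 + 2*o (c(o, T) = 2*(o + 90) = 2*(90 + o) = 180 + 2*o)
√(-32657 + c(D(m, 1 - 1*(-4)), V)) = √(-32657 + (180 + 2*(-6 + (1 - 1*(-4))))) = √(-32657 + (180 + 2*(-6 + (1 + 4)))) = √(-32657 + (180 + 2*(-6 + 5))) = √(-32657 + (180 + 2*(-1))) = √(-32657 + (180 - 2)) = √(-32657 + 178) = √(-32479) = I*√32479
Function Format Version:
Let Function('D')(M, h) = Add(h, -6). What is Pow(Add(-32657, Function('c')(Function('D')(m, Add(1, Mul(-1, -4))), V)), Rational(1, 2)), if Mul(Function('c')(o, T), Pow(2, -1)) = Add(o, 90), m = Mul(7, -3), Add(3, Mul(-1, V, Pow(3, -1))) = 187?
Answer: Mul(I, Pow(32479, Rational(1, 2))) ≈ Mul(180.22, I)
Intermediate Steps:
V = -552 (V = Add(9, Mul(-3, 187)) = Add(9, -561) = -552)
m = -21
Function('D')(M, h) = Add(-6, h)
Function('c')(o, T) = Add(180, Mul(2, o)) (Function('c')(o, T) = Mul(2, Add(o, 90)) = Mul(2, Add(90, o)) = Add(180, Mul(2, o)))
Pow(Add(-32657, Function('c')(Function('D')(m, Add(1, Mul(-1, -4))), V)), Rational(1, 2)) = Pow(Add(-32657, Add(180, Mul(2, Add(-6, Add(1, Mul(-1, -4)))))), Rational(1, 2)) = Pow(Add(-32657, Add(180, Mul(2, Add(-6, Add(1, 4))))), Rational(1, 2)) = Pow(Add(-32657, Add(180, Mul(2, Add(-6, 5)))), Rational(1, 2)) = Pow(Add(-32657, Add(180, Mul(2, -1))), Rational(1, 2)) = Pow(Add(-32657, Add(180, -2)), Rational(1, 2)) = Pow(Add(-32657, 178), Rational(1, 2)) = Pow(-32479, Rational(1, 2)) = Mul(I, Pow(32479, Rational(1, 2)))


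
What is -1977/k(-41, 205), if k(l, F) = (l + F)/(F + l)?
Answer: -1977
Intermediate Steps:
k(l, F) = 1 (k(l, F) = (F + l)/(F + l) = 1)
-1977/k(-41, 205) = -1977/1 = -1977*1 = -1977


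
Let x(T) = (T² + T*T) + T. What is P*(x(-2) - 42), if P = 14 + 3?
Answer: -612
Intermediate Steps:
P = 17
x(T) = T + 2*T² (x(T) = (T² + T²) + T = 2*T² + T = T + 2*T²)
P*(x(-2) - 42) = 17*(-2*(1 + 2*(-2)) - 42) = 17*(-2*(1 - 4) - 42) = 17*(-2*(-3) - 42) = 17*(6 - 42) = 17*(-36) = -612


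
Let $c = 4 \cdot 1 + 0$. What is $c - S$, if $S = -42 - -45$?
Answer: $1$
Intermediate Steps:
$S = 3$ ($S = -42 + 45 = 3$)
$c = 4$ ($c = 4 + 0 = 4$)
$c - S = 4 - 3 = 1$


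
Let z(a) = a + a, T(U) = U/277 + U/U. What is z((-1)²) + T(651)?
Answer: 1482/277 ≈ 5.3502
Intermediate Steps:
T(U) = 1 + U/277 (T(U) = U*(1/277) + 1 = U/277 + 1 = 1 + U/277)
z(a) = 2*a
z((-1)²) + T(651) = 2*(-1)² + (1 + (1/277)*651) = 2*1 + (1 + 651/277) = 2 + 928/277 = 1482/277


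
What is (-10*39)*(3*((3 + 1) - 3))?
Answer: -1170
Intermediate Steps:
(-10*39)*(3*((3 + 1) - 3)) = -1170*(4 - 3) = -1170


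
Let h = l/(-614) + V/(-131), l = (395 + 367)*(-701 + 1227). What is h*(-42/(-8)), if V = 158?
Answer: -138083883/40217 ≈ -3433.5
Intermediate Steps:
l = 400812 (l = 762*526 = 400812)
h = -26301692/40217 (h = 400812/(-614) + 158/(-131) = 400812*(-1/614) + 158*(-1/131) = -200406/307 - 158/131 = -26301692/40217 ≈ -653.99)
h*(-42/(-8)) = -(-1104671064)/(40217*(-8)) = -(-1104671064)*(-1)/(40217*8) = -26301692/40217*21/4 = -138083883/40217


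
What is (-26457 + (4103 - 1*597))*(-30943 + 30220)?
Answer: 16593573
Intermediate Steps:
(-26457 + (4103 - 1*597))*(-30943 + 30220) = (-26457 + (4103 - 597))*(-723) = (-26457 + 3506)*(-723) = -22951*(-723) = 16593573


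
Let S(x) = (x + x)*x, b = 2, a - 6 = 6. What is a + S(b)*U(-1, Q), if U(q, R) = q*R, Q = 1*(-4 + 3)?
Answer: 20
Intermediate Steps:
a = 12 (a = 6 + 6 = 12)
S(x) = 2*x**2 (S(x) = (2*x)*x = 2*x**2)
Q = -1 (Q = 1*(-1) = -1)
U(q, R) = R*q
a + S(b)*U(-1, Q) = 12 + (2*2**2)*(-1*(-1)) = 12 + (2*4)*1 = 12 + 8*1 = 12 + 8 = 20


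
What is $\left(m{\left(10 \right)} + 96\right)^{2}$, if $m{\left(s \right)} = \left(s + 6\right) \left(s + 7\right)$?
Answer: $135424$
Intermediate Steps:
$m{\left(s \right)} = \left(6 + s\right) \left(7 + s\right)$
$\left(m{\left(10 \right)} + 96\right)^{2} = \left(\left(42 + 10^{2} + 13 \cdot 10\right) + 96\right)^{2} = \left(\left(42 + 100 + 130\right) + 96\right)^{2} = \left(272 + 96\right)^{2} = 368^{2} = 135424$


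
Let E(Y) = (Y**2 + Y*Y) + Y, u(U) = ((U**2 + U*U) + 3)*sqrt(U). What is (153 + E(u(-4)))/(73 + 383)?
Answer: -9647/456 + 35*I/228 ≈ -21.156 + 0.15351*I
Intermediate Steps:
u(U) = sqrt(U)*(3 + 2*U**2) (u(U) = ((U**2 + U**2) + 3)*sqrt(U) = (2*U**2 + 3)*sqrt(U) = (3 + 2*U**2)*sqrt(U) = sqrt(U)*(3 + 2*U**2))
E(Y) = Y + 2*Y**2 (E(Y) = (Y**2 + Y**2) + Y = 2*Y**2 + Y = Y + 2*Y**2)
(153 + E(u(-4)))/(73 + 383) = (153 + (sqrt(-4)*(3 + 2*(-4)**2))*(1 + 2*(sqrt(-4)*(3 + 2*(-4)**2))))/(73 + 383) = (153 + ((2*I)*(3 + 2*16))*(1 + 2*((2*I)*(3 + 2*16))))/456 = (153 + ((2*I)*(3 + 32))*(1 + 2*((2*I)*(3 + 32))))*(1/456) = (153 + ((2*I)*35)*(1 + 2*((2*I)*35)))*(1/456) = (153 + (70*I)*(1 + 2*(70*I)))*(1/456) = (153 + (70*I)*(1 + 140*I))*(1/456) = (153 + 70*I*(1 + 140*I))*(1/456) = 51/152 + 35*I*(1 + 140*I)/228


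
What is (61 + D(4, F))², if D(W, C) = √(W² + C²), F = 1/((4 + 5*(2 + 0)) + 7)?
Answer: (1281 + √7057)²/441 ≈ 4225.0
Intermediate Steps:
F = 1/21 (F = 1/((4 + 5*2) + 7) = 1/((4 + 10) + 7) = 1/(14 + 7) = 1/21 ≈ 0.047619)
D(W, C) = √(C² + W²)
(61 + D(4, F))² = (61 + √((1/21)² + 4²))² = (61 + √(1/441 + 16))² = (61 + √(7057/441))² = (61 + √7057/21)²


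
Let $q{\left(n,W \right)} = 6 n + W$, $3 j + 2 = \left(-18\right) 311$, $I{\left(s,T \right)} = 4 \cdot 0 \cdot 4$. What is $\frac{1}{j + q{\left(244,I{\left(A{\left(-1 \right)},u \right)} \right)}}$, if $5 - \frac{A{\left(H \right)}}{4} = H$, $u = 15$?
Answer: $- \frac{3}{1208} \approx -0.0024834$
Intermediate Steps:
$A{\left(H \right)} = 20 - 4 H$
$I{\left(s,T \right)} = 0$ ($I{\left(s,T \right)} = 0 \cdot 4 = 0$)
$j = - \frac{5600}{3}$ ($j = - \frac{2}{3} + \frac{\left(-18\right) 311}{3} = - \frac{2}{3} + \frac{1}{3} \left(-5598\right) = - \frac{2}{3} - 1866 = - \frac{5600}{3} \approx -1866.7$)
$q{\left(n,W \right)} = W + 6 n$
$\frac{1}{j + q{\left(244,I{\left(A{\left(-1 \right)},u \right)} \right)}} = \frac{1}{- \frac{5600}{3} + \left(0 + 6 \cdot 244\right)} = \frac{1}{- \frac{5600}{3} + \left(0 + 1464\right)} = \frac{1}{- \frac{5600}{3} + 1464} = \frac{1}{- \frac{1208}{3}} = - \frac{3}{1208}$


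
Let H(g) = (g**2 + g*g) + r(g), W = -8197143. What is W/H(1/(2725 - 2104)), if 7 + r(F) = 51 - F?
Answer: -3161154423663/16967585 ≈ -1.8631e+5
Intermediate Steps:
r(F) = 44 - F (r(F) = -7 + (51 - F) = 44 - F)
H(g) = 44 - g + 2*g**2 (H(g) = (g**2 + g*g) + (44 - g) = (g**2 + g**2) + (44 - g) = 2*g**2 + (44 - g) = 44 - g + 2*g**2)
W/H(1/(2725 - 2104)) = -8197143/(44 - 1/(2725 - 2104) + 2*(1/(2725 - 2104))**2) = -8197143/(44 - 1/621 + 2*(1/621)**2) = -8197143/(44 - 1*1/621 + 2*(1/621)**2) = -8197143/(44 - 1/621 + 2*(1/385641)) = -8197143/(44 - 1/621 + 2/385641) = -8197143/16967585/385641 = -8197143*385641/16967585 = -3161154423663/16967585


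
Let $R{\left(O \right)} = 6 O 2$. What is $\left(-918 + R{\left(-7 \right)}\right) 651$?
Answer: $-652302$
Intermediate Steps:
$R{\left(O \right)} = 12 O$
$\left(-918 + R{\left(-7 \right)}\right) 651 = \left(-918 + 12 \left(-7\right)\right) 651 = \left(-918 - 84\right) 651 = \left(-1002\right) 651 = -652302$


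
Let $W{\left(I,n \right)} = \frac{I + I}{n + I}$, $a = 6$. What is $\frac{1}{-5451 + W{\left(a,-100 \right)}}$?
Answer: $- \frac{47}{256203} \approx -0.00018345$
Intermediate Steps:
$W{\left(I,n \right)} = \frac{2 I}{I + n}$
$\frac{1}{-5451 + W{\left(a,-100 \right)}} = \frac{1}{-5451 + 2 \cdot 6 \frac{1}{6 - 100}} = \frac{1}{-5451 + 2 \cdot 6 \frac{1}{-94}} = \frac{1}{-5451 + 2 \cdot 6 \left(- \frac{1}{94}\right)} = \frac{1}{-5451 - \frac{6}{47}} = \frac{1}{- \frac{256203}{47}} = - \frac{47}{256203}$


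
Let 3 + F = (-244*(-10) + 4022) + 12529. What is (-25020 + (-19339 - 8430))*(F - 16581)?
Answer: -127063123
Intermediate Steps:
F = 18988 (F = -3 + ((-244*(-10) + 4022) + 12529) = -3 + ((2440 + 4022) + 12529) = -3 + (6462 + 12529) = -3 + 18991 = 18988)
(-25020 + (-19339 - 8430))*(F - 16581) = (-25020 + (-19339 - 8430))*(18988 - 16581) = (-25020 - 27769)*2407 = -52789*2407 = -127063123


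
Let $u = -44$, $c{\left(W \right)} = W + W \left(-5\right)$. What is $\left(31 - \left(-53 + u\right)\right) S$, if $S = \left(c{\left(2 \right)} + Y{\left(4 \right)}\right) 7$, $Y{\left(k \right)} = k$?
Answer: $-3584$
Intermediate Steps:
$c{\left(W \right)} = - 4 W$ ($c{\left(W \right)} = W - 5 W = - 4 W$)
$S = -28$ ($S = \left(\left(-4\right) 2 + 4\right) 7 = \left(-8 + 4\right) 7 = \left(-4\right) 7 = -28$)
$\left(31 - \left(-53 + u\right)\right) S = \left(31 + \left(53 - -44\right)\right) \left(-28\right) = \left(31 + \left(53 + 44\right)\right) \left(-28\right) = \left(31 + 97\right) \left(-28\right) = 128 \left(-28\right) = -3584$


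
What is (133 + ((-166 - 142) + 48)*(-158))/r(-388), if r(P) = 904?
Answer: 41213/904 ≈ 45.590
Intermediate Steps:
(133 + ((-166 - 142) + 48)*(-158))/r(-388) = (133 + ((-166 - 142) + 48)*(-158))/904 = (133 + (-308 + 48)*(-158))*(1/904) = (133 - 260*(-158))*(1/904) = (133 + 41080)*(1/904) = 41213*(1/904) = 41213/904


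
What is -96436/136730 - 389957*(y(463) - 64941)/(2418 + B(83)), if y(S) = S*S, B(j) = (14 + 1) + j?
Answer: -995915621093007/43001585 ≈ -2.3160e+7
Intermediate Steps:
B(j) = 15 + j
y(S) = S²
-96436/136730 - 389957*(y(463) - 64941)/(2418 + B(83)) = -96436/136730 - 389957*(463² - 64941)/(2418 + (15 + 83)) = -96436*1/136730 - 389957*(214369 - 64941)/(2418 + 98) = -48218/68365 - 389957/(2516/149428) = -48218/68365 - 389957/(2516*(1/149428)) = -48218/68365 - 389957/629/37357 = -48218/68365 - 389957*37357/629 = -48218/68365 - 14567623649/629 = -995915621093007/43001585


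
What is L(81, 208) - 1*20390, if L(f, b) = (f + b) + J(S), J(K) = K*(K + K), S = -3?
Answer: -20083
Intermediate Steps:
J(K) = 2*K² (J(K) = K*(2*K) = 2*K²)
L(f, b) = 18 + b + f (L(f, b) = (f + b) + 2*(-3)² = (b + f) + 2*9 = (b + f) + 18 = 18 + b + f)
L(81, 208) - 1*20390 = (18 + 208 + 81) - 1*20390 = 307 - 20390 = -20083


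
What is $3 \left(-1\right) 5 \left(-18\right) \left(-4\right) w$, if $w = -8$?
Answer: $8640$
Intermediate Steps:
$3 \left(-1\right) 5 \left(-18\right) \left(-4\right) w = 3 \left(-1\right) 5 \left(-18\right) \left(-4\right) \left(-8\right) = \left(-3\right) 5 \cdot 72 \left(-8\right) = \left(-15\right) \left(-576\right) = 8640$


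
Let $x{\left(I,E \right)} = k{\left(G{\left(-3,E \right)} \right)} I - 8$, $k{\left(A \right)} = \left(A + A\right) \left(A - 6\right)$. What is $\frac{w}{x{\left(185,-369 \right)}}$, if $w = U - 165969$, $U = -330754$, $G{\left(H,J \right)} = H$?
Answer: $- \frac{496723}{9982} \approx -49.762$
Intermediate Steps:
$k{\left(A \right)} = 2 A \left(-6 + A\right)$
$x{\left(I,E \right)} = -8 + 54 I$ ($x{\left(I,E \right)} = 2 \left(-3\right) \left(-6 - 3\right) I - 8 = 2 \left(-3\right) \left(-9\right) I - 8 = 54 I - 8 = -8 + 54 I$)
$w = -496723$ ($w = -330754 - 165969 = -496723$)
$\frac{w}{x{\left(185,-369 \right)}} = - \frac{496723}{-8 + 54 \cdot 185} = - \frac{496723}{-8 + 9990} = - \frac{496723}{9982}$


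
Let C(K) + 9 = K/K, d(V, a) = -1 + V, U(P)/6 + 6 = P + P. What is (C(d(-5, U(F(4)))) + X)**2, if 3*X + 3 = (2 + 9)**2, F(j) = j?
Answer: 8836/9 ≈ 981.78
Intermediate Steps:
U(P) = -36 + 12*P (U(P) = -36 + 6*(P + P) = -36 + 6*(2*P) = -36 + 12*P)
C(K) = -8 (C(K) = -9 + K/K = -9 + 1 = -8)
X = 118/3 (X = -1 + (2 + 9)**2/3 = -1 + (1/3)*11**2 = -1 + (1/3)*121 = -1 + 121/3 = 118/3 ≈ 39.333)
(C(d(-5, U(F(4)))) + X)**2 = (-8 + 118/3)**2 = (94/3)**2 = 8836/9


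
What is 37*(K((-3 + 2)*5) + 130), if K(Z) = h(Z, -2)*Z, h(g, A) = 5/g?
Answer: 4995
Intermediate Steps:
K(Z) = 5 (K(Z) = (5/Z)*Z = 5)
37*(K((-3 + 2)*5) + 130) = 37*(5 + 130) = 37*135 = 4995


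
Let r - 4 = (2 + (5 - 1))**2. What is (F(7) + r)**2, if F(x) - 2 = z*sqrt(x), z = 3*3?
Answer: 2331 + 756*sqrt(7) ≈ 4331.2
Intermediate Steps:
r = 40 (r = 4 + (2 + (5 - 1))**2 = 4 + (2 + 4)**2 = 4 + 6**2 = 4 + 36 = 40)
z = 9
F(x) = 2 + 9*sqrt(x)
(F(7) + r)**2 = ((2 + 9*sqrt(7)) + 40)**2 = (42 + 9*sqrt(7))**2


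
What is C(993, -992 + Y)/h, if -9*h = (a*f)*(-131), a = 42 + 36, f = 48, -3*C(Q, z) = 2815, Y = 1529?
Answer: -2815/163488 ≈ -0.017218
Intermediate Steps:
C(Q, z) = -2815/3 (C(Q, z) = -⅓*2815 = -2815/3)
a = 78
h = 54496 (h = -78*48*(-131)/9 = -416*(-131) = -⅑*(-490464) = 54496)
C(993, -992 + Y)/h = -2815/3/54496 = -2815/3*1/54496 = -2815/163488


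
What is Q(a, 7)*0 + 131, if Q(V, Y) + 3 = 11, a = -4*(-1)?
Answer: 131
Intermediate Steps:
a = 4
Q(V, Y) = 8 (Q(V, Y) = -3 + 11 = 8)
Q(a, 7)*0 + 131 = 8*0 + 131 = 0 + 131 = 131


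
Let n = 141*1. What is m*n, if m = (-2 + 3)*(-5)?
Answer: -705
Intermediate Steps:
n = 141
m = -5 (m = 1*(-5) = -5)
m*n = -5*141 = -705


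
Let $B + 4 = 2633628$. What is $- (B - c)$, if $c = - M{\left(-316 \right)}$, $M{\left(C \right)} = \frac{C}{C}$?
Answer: $-2633625$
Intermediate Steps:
$M{\left(C \right)} = 1$
$B = 2633624$ ($B = -4 + 2633628 = 2633624$)
$c = -1$ ($c = \left(-1\right) 1 = -1$)
$- (B - c) = - (2633624 - -1) = - (2633624 + 1) = \left(-1\right) 2633625 = -2633625$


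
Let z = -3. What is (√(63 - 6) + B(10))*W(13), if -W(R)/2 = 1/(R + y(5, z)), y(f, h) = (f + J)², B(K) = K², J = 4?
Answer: -100/47 - √57/47 ≈ -2.2883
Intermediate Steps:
y(f, h) = (4 + f)² (y(f, h) = (f + 4)² = (4 + f)²)
W(R) = -2/(81 + R) (W(R) = -2/(R + (4 + 5)²) = -2/(R + 9²) = -2/(R + 81) = -2/(81 + R))
(√(63 - 6) + B(10))*W(13) = (√(63 - 6) + 10²)*(-2/(81 + 13)) = (√57 + 100)*(-2/94) = (100 + √57)*(-2*1/94) = (100 + √57)*(-1/47) = -100/47 - √57/47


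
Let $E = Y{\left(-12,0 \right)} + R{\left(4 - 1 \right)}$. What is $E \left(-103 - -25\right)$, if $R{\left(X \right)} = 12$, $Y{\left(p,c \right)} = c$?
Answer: $-936$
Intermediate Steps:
$E = 12$ ($E = 0 + 12 = 12$)
$E \left(-103 - -25\right) = 12 \left(-103 - -25\right) = 12 \left(-103 + \left(-8 + 33\right)\right) = 12 \left(-103 + 25\right) = 12 \left(-78\right) = -936$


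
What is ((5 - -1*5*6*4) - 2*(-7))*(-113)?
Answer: -15707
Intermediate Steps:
((5 - -1*5*6*4) - 2*(-7))*(-113) = ((5 - (-5*6)*4) + 14)*(-113) = ((5 - (-30)*4) + 14)*(-113) = ((5 - 1*(-120)) + 14)*(-113) = ((5 + 120) + 14)*(-113) = (125 + 14)*(-113) = 139*(-113) = -15707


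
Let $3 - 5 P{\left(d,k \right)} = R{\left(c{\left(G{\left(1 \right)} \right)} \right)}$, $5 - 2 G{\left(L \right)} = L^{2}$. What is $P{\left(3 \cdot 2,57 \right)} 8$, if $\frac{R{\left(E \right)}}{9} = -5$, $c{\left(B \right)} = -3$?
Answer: $\frac{384}{5} \approx 76.8$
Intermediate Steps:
$G{\left(L \right)} = \frac{5}{2} - \frac{L^{2}}{2}$
$R{\left(E \right)} = -45$ ($R{\left(E \right)} = 9 \left(-5\right) = -45$)
$P{\left(d,k \right)} = \frac{48}{5}$ ($P{\left(d,k \right)} = \frac{3}{5} - -9 = \frac{3}{5} + 9 = \frac{48}{5}$)
$P{\left(3 \cdot 2,57 \right)} 8 = \frac{48}{5} \cdot 8 = \frac{384}{5}$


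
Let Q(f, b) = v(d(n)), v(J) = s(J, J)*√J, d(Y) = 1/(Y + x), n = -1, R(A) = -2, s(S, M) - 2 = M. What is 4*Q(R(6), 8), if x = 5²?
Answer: 49*√6/72 ≈ 1.6670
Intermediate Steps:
x = 25
s(S, M) = 2 + M
d(Y) = 1/(25 + Y) (d(Y) = 1/(Y + 25) = 1/(25 + Y))
v(J) = √J*(2 + J) (v(J) = (2 + J)*√J = √J*(2 + J))
Q(f, b) = 49*√6/288 (Q(f, b) = √(1/(25 - 1))*(2 + 1/(25 - 1)) = √(1/24)*(2 + 1/24) = (√6/12)*(49/24) = 49*√6/288)
4*Q(R(6), 8) = 4*(49*√6/288) = 49*√6/72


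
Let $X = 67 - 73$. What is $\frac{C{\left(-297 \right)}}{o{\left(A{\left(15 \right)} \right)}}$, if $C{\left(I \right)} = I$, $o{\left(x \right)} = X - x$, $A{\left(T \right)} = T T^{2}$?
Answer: $\frac{99}{1127} \approx 0.087844$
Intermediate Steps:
$X = -6$ ($X = 67 - 73 = -6$)
$A{\left(T \right)} = T^{3}$
$o{\left(x \right)} = -6 - x$
$\frac{C{\left(-297 \right)}}{o{\left(A{\left(15 \right)} \right)}} = - \frac{297}{-6 - 15^{3}} = - \frac{297}{-6 - 3375} = - \frac{297}{-3381} = \left(-297\right) \left(- \frac{1}{3381}\right) = \frac{99}{1127}$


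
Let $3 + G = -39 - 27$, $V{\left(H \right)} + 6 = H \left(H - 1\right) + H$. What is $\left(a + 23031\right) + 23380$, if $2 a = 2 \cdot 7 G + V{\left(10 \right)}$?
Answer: $45975$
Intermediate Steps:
$V{\left(H \right)} = -6 + H + H \left(-1 + H\right)$ ($V{\left(H \right)} = -6 + \left(H \left(H - 1\right) + H\right) = -6 + \left(H \left(-1 + H\right) + H\right) = -6 + \left(H + H \left(-1 + H\right)\right) = -6 + H + H \left(-1 + H\right)$)
$G = -69$ ($G = -3 - 66 = -69$)
$a = -436$ ($a = \frac{2 \cdot 7 \left(-69\right) - \left(6 - 10^{2}\right)}{2} = \frac{14 \left(-69\right) + \left(-6 + 100\right)}{2} = \frac{-966 + 94}{2} = \frac{1}{2} \left(-872\right) = -436$)
$\left(a + 23031\right) + 23380 = \left(-436 + 23031\right) + 23380 = 22595 + 23380 = 45975$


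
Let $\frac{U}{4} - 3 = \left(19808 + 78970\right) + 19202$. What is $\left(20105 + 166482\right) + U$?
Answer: $658519$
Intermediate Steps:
$U = 471932$ ($U = 12 + 4 \left(\left(19808 + 78970\right) + 19202\right) = 12 + 4 \left(98778 + 19202\right) = 12 + 4 \cdot 117980 = 12 + 471920 = 471932$)
$\left(20105 + 166482\right) + U = \left(20105 + 166482\right) + 471932 = 186587 + 471932 = 658519$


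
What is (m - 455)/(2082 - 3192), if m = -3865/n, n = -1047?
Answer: 47252/116217 ≈ 0.40658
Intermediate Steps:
m = 3865/1047 (m = -3865/(-1047) = -3865*(-1/1047) = 3865/1047 ≈ 3.6915)
(m - 455)/(2082 - 3192) = (3865/1047 - 455)/(2082 - 3192) = -472520/1047/(-1110) = -472520/1047*(-1/1110) = 47252/116217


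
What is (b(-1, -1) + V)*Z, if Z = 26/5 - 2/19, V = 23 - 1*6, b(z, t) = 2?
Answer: 484/5 ≈ 96.800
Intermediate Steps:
V = 17 (V = 23 - 6 = 17)
Z = 484/95 (Z = 26*(1/5) - 2*1/19 = 26/5 - 2/19 = 484/95 ≈ 5.0947)
(b(-1, -1) + V)*Z = (2 + 17)*(484/95) = 19*(484/95) = 484/5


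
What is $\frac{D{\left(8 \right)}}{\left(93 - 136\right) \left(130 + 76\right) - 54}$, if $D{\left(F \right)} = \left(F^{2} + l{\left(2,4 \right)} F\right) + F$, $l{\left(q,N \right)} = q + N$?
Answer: $- \frac{15}{1114} \approx -0.013465$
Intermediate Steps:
$l{\left(q,N \right)} = N + q$
$D{\left(F \right)} = F^{2} + 7 F$ ($D{\left(F \right)} = \left(F^{2} + \left(4 + 2\right) F\right) + F = \left(F^{2} + 6 F\right) + F = F^{2} + 7 F$)
$\frac{D{\left(8 \right)}}{\left(93 - 136\right) \left(130 + 76\right) - 54} = \frac{8 \left(7 + 8\right)}{\left(93 - 136\right) \left(130 + 76\right) - 54} = \frac{8 \cdot 15}{\left(-43\right) 206 - 54} = \frac{1}{-8858 - 54} \cdot 120 = \frac{1}{-8912} \cdot 120 = \left(- \frac{1}{8912}\right) 120 = - \frac{15}{1114}$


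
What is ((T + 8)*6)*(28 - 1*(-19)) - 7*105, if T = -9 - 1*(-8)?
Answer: 1239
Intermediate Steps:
T = -1 (T = -9 + 8 = -1)
((T + 8)*6)*(28 - 1*(-19)) - 7*105 = ((-1 + 8)*6)*(28 - 1*(-19)) - 7*105 = (7*6)*(28 + 19) - 735 = 42*47 - 735 = 1974 - 735 = 1239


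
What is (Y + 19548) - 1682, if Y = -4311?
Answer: 13555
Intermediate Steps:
(Y + 19548) - 1682 = (-4311 + 19548) - 1682 = 15237 - 1682 = 13555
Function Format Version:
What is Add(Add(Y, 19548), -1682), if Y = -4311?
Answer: 13555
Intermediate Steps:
Add(Add(Y, 19548), -1682) = Add(Add(-4311, 19548), -1682) = Add(15237, -1682) = 13555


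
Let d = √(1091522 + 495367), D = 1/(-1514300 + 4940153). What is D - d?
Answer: 1/3425853 - 3*√176321 ≈ -1259.7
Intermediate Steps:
D = 1/3425853 ≈ 2.9190e-7
d = 3*√176321 (d = √1586889 = 3*√176321 ≈ 1259.7)
D - d = 1/3425853 - 3*√176321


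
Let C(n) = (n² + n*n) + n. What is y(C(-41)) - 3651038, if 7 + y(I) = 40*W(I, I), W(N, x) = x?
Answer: -3518205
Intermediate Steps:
C(n) = n + 2*n² (C(n) = (n² + n²) + n = 2*n² + n = n + 2*n²)
y(I) = -7 + 40*I
y(C(-41)) - 3651038 = (-7 + 40*(-41*(1 + 2*(-41)))) - 3651038 = (-7 + 40*(-41*(1 - 82))) - 3651038 = (-7 + 40*(-41*(-81))) - 3651038 = (-7 + 40*3321) - 3651038 = (-7 + 132840) - 3651038 = 132833 - 3651038 = -3518205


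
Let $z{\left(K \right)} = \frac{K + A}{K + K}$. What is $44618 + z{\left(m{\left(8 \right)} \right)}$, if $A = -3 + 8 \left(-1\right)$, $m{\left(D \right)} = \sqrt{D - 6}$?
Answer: $\frac{89237}{2} - \frac{11 \sqrt{2}}{4} \approx 44615.0$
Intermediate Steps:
$m{\left(D \right)} = \sqrt{-6 + D}$
$A = -11$ ($A = -3 - 8 = -11$)
$z{\left(K \right)} = \frac{-11 + K}{2 K}$ ($z{\left(K \right)} = \frac{K - 11}{K + K} = \frac{-11 + K}{2 K}$)
$44618 + z{\left(m{\left(8 \right)} \right)} = 44618 + \frac{-11 + \sqrt{-6 + 8}}{2 \sqrt{-6 + 8}} = 44618 + \frac{-11 + \sqrt{2}}{2 \sqrt{2}} = 44618 + \frac{\frac{\sqrt{2}}{2} \left(-11 + \sqrt{2}\right)}{2} = 44618 + \frac{\sqrt{2} \left(-11 + \sqrt{2}\right)}{4}$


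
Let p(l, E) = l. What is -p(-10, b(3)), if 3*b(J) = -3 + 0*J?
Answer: 10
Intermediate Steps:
b(J) = -1 (b(J) = (-3 + 0*J)/3 = (-3 + 0)/3 = (⅓)*(-3) = -1)
-p(-10, b(3)) = -1*(-10) = 10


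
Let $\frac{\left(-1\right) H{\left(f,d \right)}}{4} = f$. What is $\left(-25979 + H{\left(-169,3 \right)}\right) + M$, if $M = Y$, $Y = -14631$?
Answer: $-39934$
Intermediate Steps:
$M = -14631$
$H{\left(f,d \right)} = - 4 f$
$\left(-25979 + H{\left(-169,3 \right)}\right) + M = \left(-25979 - -676\right) - 14631 = \left(-25979 + 676\right) - 14631 = -25303 - 14631 = -39934$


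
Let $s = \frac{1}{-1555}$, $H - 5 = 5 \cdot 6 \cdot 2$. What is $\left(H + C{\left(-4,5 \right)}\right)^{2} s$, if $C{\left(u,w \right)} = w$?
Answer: $- \frac{980}{311} \approx -3.1511$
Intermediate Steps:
$H = 65$ ($H = 5 + 5 \cdot 6 \cdot 2 = 5 + 30 \cdot 2 = 5 + 60 = 65$)
$s = - \frac{1}{1555} \approx -0.00064309$
$\left(H + C{\left(-4,5 \right)}\right)^{2} s = \left(65 + 5\right)^{2} \left(- \frac{1}{1555}\right) = 70^{2} \left(- \frac{1}{1555}\right) = 4900 \left(- \frac{1}{1555}\right) = - \frac{980}{311}$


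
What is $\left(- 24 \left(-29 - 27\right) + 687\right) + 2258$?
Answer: $4289$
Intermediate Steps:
$\left(- 24 \left(-29 - 27\right) + 687\right) + 2258 = \left(\left(-24\right) \left(-56\right) + 687\right) + 2258 = \left(1344 + 687\right) + 2258 = 2031 + 2258 = 4289$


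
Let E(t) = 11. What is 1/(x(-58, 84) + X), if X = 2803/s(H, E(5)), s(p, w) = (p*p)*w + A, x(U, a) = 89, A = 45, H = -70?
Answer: 53945/4803908 ≈ 0.011229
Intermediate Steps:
s(p, w) = 45 + w*p² (s(p, w) = (p*p)*w + 45 = p²*w + 45 = w*p² + 45 = 45 + w*p²)
X = 2803/53945 (X = 2803/(45 + 11*(-70)²) = 2803/(45 + 11*4900) = 2803/(45 + 53900) = 2803/53945 ≈ 0.051960)
1/(x(-58, 84) + X) = 1/(89 + 2803/53945) = 1/(4803908/53945) = 53945/4803908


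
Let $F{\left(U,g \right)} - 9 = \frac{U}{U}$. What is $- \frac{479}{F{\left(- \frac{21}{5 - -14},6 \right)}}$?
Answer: $- \frac{479}{10} \approx -47.9$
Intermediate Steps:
$F{\left(U,g \right)} = 10$ ($F{\left(U,g \right)} = 9 + \frac{U}{U} = 9 + 1 = 10$)
$- \frac{479}{F{\left(- \frac{21}{5 - -14},6 \right)}} = - \frac{479}{10}$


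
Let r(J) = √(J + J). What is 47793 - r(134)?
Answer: 47793 - 2*√67 ≈ 47777.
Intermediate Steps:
r(J) = √2*√J (r(J) = √(2*J) = √2*√J)
47793 - r(134) = 47793 - √2*√134 = 47793 - 2*√67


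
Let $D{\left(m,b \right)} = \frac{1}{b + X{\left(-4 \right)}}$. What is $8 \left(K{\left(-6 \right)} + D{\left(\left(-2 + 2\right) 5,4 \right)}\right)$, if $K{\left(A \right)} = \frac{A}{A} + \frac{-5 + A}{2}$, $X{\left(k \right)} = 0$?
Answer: $-34$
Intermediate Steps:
$D{\left(m,b \right)} = \frac{1}{b}$ ($D{\left(m,b \right)} = \frac{1}{b + 0} = \frac{1}{b}$)
$K{\left(A \right)} = - \frac{3}{2} + \frac{A}{2}$ ($K{\left(A \right)} = 1 + \left(-5 + A\right) \frac{1}{2} = 1 + \left(- \frac{5}{2} + \frac{A}{2}\right) = - \frac{3}{2} + \frac{A}{2}$)
$8 \left(K{\left(-6 \right)} + D{\left(\left(-2 + 2\right) 5,4 \right)}\right) = 8 \left(\left(- \frac{3}{2} + \frac{1}{2} \left(-6\right)\right) + \frac{1}{4}\right) = 8 \left(\left(- \frac{3}{2} - 3\right) + \frac{1}{4}\right) = 8 \left(- \frac{9}{2} + \frac{1}{4}\right) = 8 \left(- \frac{17}{4}\right) = -34$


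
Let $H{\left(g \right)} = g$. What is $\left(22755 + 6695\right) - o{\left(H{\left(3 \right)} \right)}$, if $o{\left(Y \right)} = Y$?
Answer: $29447$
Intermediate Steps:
$\left(22755 + 6695\right) - o{\left(H{\left(3 \right)} \right)} = \left(22755 + 6695\right) - 3 = 29450 - 3 = 29447$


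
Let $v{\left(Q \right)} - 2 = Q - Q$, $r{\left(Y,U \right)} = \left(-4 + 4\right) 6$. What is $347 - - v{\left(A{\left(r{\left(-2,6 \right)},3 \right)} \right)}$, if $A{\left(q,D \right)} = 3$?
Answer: $349$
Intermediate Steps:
$r{\left(Y,U \right)} = 0$ ($r{\left(Y,U \right)} = 0 \cdot 6 = 0$)
$v{\left(Q \right)} = 2$ ($v{\left(Q \right)} = 2 + \left(Q - Q\right) = 2 + 0 = 2$)
$347 - - v{\left(A{\left(r{\left(-2,6 \right)},3 \right)} \right)} = 347 - \left(-1\right) 2 = 347 - -2 = 347 + 2 = 349$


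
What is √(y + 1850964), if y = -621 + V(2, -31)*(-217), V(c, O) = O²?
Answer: √1641806 ≈ 1281.3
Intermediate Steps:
y = -209158 (y = -621 + (-31)²*(-217) = -621 + 961*(-217) = -621 - 208537 = -209158)
√(y + 1850964) = √(-209158 + 1850964) = √1641806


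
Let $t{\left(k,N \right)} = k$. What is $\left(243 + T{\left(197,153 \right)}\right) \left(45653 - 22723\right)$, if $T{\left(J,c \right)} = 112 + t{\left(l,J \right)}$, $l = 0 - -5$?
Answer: $8254800$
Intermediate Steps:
$l = 5$ ($l = 0 + 5 = 5$)
$T{\left(J,c \right)} = 117$ ($T{\left(J,c \right)} = 112 + 5 = 117$)
$\left(243 + T{\left(197,153 \right)}\right) \left(45653 - 22723\right) = \left(243 + 117\right) \left(45653 - 22723\right) = 360 \cdot 22930 = 8254800$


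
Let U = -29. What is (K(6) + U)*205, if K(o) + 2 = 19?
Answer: -2460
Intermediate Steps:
K(o) = 17 (K(o) = -2 + 19 = 17)
(K(6) + U)*205 = (17 - 29)*205 = -12*205 = -2460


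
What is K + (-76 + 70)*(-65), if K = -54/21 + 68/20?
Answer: 13679/35 ≈ 390.83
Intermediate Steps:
K = 29/35 (K = -54*1/21 + 68*(1/20) = -18/7 + 17/5 = 29/35 ≈ 0.82857)
K + (-76 + 70)*(-65) = 29/35 + (-76 + 70)*(-65) = 29/35 - 6*(-65) = 29/35 + 390 = 13679/35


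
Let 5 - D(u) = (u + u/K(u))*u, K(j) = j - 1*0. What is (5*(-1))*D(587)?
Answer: 1725755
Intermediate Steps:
K(j) = j (K(j) = j + 0 = j)
D(u) = 5 - u*(1 + u) (D(u) = 5 - (u + u/u)*u = 5 - (u + 1)*u = 5 - (1 + u)*u = 5 - u*(1 + u))
(5*(-1))*D(587) = (5*(-1))*(5 - 1*587 - 1*587**2) = -5*(5 - 587 - 1*344569) = -5*(5 - 587 - 344569) = -5*(-345151) = 1725755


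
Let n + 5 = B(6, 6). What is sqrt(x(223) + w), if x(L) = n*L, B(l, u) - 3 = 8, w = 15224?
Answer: 91*sqrt(2) ≈ 128.69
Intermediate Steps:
B(l, u) = 11 (B(l, u) = 3 + 8 = 11)
n = 6 (n = -5 + 11 = 6)
x(L) = 6*L
sqrt(x(223) + w) = sqrt(6*223 + 15224) = sqrt(1338 + 15224) = sqrt(16562) = 91*sqrt(2)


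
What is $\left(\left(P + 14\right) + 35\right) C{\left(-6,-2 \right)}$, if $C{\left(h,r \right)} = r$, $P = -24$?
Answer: $-50$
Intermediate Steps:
$\left(\left(P + 14\right) + 35\right) C{\left(-6,-2 \right)} = \left(\left(-24 + 14\right) + 35\right) \left(-2\right) = \left(-10 + 35\right) \left(-2\right) = 25 \left(-2\right) = -50$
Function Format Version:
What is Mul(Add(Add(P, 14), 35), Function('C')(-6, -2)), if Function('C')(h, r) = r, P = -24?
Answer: -50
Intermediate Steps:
Mul(Add(Add(P, 14), 35), Function('C')(-6, -2)) = Mul(Add(Add(-24, 14), 35), -2) = Mul(Add(-10, 35), -2) = Mul(25, -2) = -50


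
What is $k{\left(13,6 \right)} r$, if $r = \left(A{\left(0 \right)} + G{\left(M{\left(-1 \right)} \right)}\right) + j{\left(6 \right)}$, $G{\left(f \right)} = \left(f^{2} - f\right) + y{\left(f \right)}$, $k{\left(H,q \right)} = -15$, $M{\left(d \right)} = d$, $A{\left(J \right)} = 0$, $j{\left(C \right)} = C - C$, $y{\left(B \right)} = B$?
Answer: $-15$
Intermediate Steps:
$j{\left(C \right)} = 0$
$G{\left(f \right)} = f^{2}$ ($G{\left(f \right)} = \left(f^{2} - f\right) + f = f^{2}$)
$r = 1$ ($r = \left(0 + \left(-1\right)^{2}\right) + 0 = \left(0 + 1\right) + 0 = 1 + 0 = 1$)
$k{\left(13,6 \right)} r = \left(-15\right) 1 = -15$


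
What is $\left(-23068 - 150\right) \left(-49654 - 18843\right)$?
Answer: $1590363346$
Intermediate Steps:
$\left(-23068 - 150\right) \left(-49654 - 18843\right) = \left(-23218\right) \left(-68497\right) = 1590363346$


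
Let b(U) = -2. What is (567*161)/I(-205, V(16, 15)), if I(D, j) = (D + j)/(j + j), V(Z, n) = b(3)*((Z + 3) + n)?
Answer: 591192/13 ≈ 45476.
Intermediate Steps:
V(Z, n) = -6 - 2*Z - 2*n (V(Z, n) = -2*((Z + 3) + n) = -2*((3 + Z) + n) = -2*(3 + Z + n) = -6 - 2*Z - 2*n)
I(D, j) = (D + j)/(2*j) (I(D, j) = (D + j)/((2*j)) = (D + j)*(1/(2*j)) = (D + j)/(2*j))
(567*161)/I(-205, V(16, 15)) = (567*161)/(((-205 + (-6 - 2*16 - 2*15))/(2*(-6 - 2*16 - 2*15)))) = 91287/(((-205 + (-6 - 32 - 30))/(2*(-6 - 32 - 30)))) = 91287/(((½)*(-205 - 68)/(-68))) = 91287/(((½)*(-1/68)*(-273))) = 91287/(273/136) = 91287*(136/273) = 591192/13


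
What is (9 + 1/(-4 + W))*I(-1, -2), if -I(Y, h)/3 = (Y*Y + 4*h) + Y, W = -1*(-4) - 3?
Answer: 208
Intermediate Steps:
W = 1 (W = 4 - 3 = 1)
I(Y, h) = -12*h - 3*Y - 3*Y**2 (I(Y, h) = -3*((Y*Y + 4*h) + Y) = -3*((Y**2 + 4*h) + Y) = -3*(Y + Y**2 + 4*h) = -12*h - 3*Y - 3*Y**2)
(9 + 1/(-4 + W))*I(-1, -2) = (9 + 1/(-4 + 1))*(-12*(-2) - 3*(-1) - 3*(-1)**2) = (9 + 1/(-3))*(24 + 3 - 3*1) = (9 - 1/3)*(24 + 3 - 3) = (26/3)*24 = 208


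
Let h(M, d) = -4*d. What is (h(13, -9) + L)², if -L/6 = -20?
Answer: 24336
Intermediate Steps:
L = 120 (L = -6*(-20) = 120)
(h(13, -9) + L)² = (-4*(-9) + 120)² = (36 + 120)² = 156² = 24336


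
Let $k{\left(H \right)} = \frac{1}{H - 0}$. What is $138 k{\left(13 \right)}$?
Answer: $\frac{138}{13} \approx 10.615$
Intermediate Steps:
$k{\left(H \right)} = \frac{1}{H}$ ($k{\left(H \right)} = \frac{1}{H + 0} = \frac{1}{H}$)
$138 k{\left(13 \right)} = \frac{138}{13}$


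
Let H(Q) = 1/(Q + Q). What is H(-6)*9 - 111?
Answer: -447/4 ≈ -111.75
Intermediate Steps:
H(Q) = 1/(2*Q)
H(-6)*9 - 111 = ((1/2)/(-6))*9 - 111 = ((1/2)*(-1/6))*9 - 111 = -1/12*9 - 111 = -3/4 - 111 = -447/4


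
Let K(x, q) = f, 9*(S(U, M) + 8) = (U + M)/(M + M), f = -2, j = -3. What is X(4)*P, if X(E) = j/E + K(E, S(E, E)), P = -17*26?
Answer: 2431/2 ≈ 1215.5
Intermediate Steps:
P = -442
S(U, M) = -8 + (M + U)/(18*M) (S(U, M) = -8 + ((U + M)/(M + M))/9 = -8 + ((M + U)/((2*M)))/9 = -8 + ((M + U)*(1/(2*M)))/9 = -8 + ((M + U)/(2*M))/9 = -8 + (M + U)/(18*M))
K(x, q) = -2
X(E) = -2 - 3/E (X(E) = -3/E - 2 = -2 - 3/E)
X(4)*P = (-2 - 3/4)*(-442) = -11/4*(-442) = 2431/2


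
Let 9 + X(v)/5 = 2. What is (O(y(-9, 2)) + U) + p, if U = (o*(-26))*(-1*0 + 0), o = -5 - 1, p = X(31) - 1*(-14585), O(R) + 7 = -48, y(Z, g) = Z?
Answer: 14495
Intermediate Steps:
X(v) = -35 (X(v) = -45 + 5*2 = -45 + 10 = -35)
O(R) = -55 (O(R) = -7 - 48 = -55)
p = 14550 (p = -35 - 1*(-14585) = -35 + 14585 = 14550)
o = -6
U = 0 (U = (-6*(-26))*(-1*0 + 0) = 156*(0 + 0) = 156*0 = 0)
(O(y(-9, 2)) + U) + p = (-55 + 0) + 14550 = -55 + 14550 = 14495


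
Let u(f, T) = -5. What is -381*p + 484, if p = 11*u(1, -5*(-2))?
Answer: 21439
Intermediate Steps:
p = -55 (p = 11*(-5) = -55)
-381*p + 484 = -381*(-55) + 484 = 20955 + 484 = 21439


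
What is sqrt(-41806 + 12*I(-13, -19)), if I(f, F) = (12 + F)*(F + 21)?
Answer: I*sqrt(41974) ≈ 204.88*I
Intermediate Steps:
I(f, F) = (12 + F)*(21 + F)
sqrt(-41806 + 12*I(-13, -19)) = sqrt(-41806 + 12*(252 + (-19)**2 + 33*(-19))) = sqrt(-41806 + 12*(252 + 361 - 627)) = sqrt(-41806 + 12*(-14)) = sqrt(-41806 - 168) = sqrt(-41974) = I*sqrt(41974)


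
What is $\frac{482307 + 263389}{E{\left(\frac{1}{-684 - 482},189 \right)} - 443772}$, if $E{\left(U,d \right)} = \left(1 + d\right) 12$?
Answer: $- \frac{186424}{110373} \approx -1.689$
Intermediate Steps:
$E{\left(U,d \right)} = 12 + 12 d$
$\frac{482307 + 263389}{E{\left(\frac{1}{-684 - 482},189 \right)} - 443772} = \frac{482307 + 263389}{\left(12 + 12 \cdot 189\right) - 443772} = \frac{745696}{\left(12 + 2268\right) - 443772} = \frac{745696}{2280 - 443772} = \frac{745696}{-441492} = 745696 \left(- \frac{1}{441492}\right) = - \frac{186424}{110373}$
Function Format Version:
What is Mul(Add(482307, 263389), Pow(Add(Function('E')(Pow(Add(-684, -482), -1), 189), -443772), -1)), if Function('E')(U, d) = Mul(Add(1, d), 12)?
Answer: Rational(-186424, 110373) ≈ -1.6890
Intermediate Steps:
Function('E')(U, d) = Add(12, Mul(12, d))
Mul(Add(482307, 263389), Pow(Add(Function('E')(Pow(Add(-684, -482), -1), 189), -443772), -1)) = Mul(Add(482307, 263389), Pow(Add(Add(12, Mul(12, 189)), -443772), -1)) = Mul(745696, Pow(Add(Add(12, 2268), -443772), -1)) = Mul(745696, Pow(Add(2280, -443772), -1)) = Mul(745696, Pow(-441492, -1)) = Mul(745696, Rational(-1, 441492)) = Rational(-186424, 110373)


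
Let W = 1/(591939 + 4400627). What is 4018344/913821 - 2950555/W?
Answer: -4487117154762677462/304607 ≈ -1.4731e+13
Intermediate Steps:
W = 1/4992566 ≈ 2.0030e-7
4018344/913821 - 2950555/W = 4018344/913821 - 2950555/1/4992566 = 4018344*(1/913821) - 2950555*4992566 = 1339448/304607 - 14730840574130 = -4487117154762677462/304607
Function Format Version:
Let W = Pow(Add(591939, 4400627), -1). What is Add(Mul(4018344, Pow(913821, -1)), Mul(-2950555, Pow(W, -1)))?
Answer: Rational(-4487117154762677462, 304607) ≈ -1.4731e+13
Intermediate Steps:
W = Rational(1, 4992566) (W = Pow(4992566, -1) = Rational(1, 4992566) ≈ 2.0030e-7)
Add(Mul(4018344, Pow(913821, -1)), Mul(-2950555, Pow(W, -1))) = Add(Mul(4018344, Pow(913821, -1)), Mul(-2950555, Pow(Rational(1, 4992566), -1))) = Add(Mul(4018344, Rational(1, 913821)), Mul(-2950555, 4992566)) = Add(Rational(1339448, 304607), -14730840574130) = Rational(-4487117154762677462, 304607)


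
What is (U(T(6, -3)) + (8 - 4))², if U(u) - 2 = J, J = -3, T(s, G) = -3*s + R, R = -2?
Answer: 9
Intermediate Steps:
T(s, G) = -2 - 3*s (T(s, G) = -3*s - 2 = -2 - 3*s)
U(u) = -1 (U(u) = 2 - 3 = -1)
(U(T(6, -3)) + (8 - 4))² = (-1 + (8 - 4))² = (-1 + 4)² = 3² = 9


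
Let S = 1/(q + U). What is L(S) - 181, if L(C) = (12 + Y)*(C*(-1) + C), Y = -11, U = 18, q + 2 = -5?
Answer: -181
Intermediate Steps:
q = -7 (q = -2 - 5 = -7)
S = 1/11 (S = 1/(-7 + 18) = 1/11 ≈ 0.090909)
L(C) = 0 (L(C) = (12 - 11)*(C*(-1) + C) = 1*(-C + C) = 1*0 = 0)
L(S) - 181 = 0 - 181 = -181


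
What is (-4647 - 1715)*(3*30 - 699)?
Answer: 3874458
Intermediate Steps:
(-4647 - 1715)*(3*30 - 699) = -6362*(90 - 699) = -6362*(-609) = 3874458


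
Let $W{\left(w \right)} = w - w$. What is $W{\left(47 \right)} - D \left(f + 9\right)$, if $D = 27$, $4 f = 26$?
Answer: $- \frac{837}{2} \approx -418.5$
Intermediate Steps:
$f = \frac{13}{2}$ ($f = \frac{1}{4} \cdot 26 = \frac{13}{2} \approx 6.5$)
$W{\left(w \right)} = 0$
$W{\left(47 \right)} - D \left(f + 9\right) = 0 - 27 \left(\frac{13}{2} + 9\right) = 0 - 27 \cdot \frac{31}{2} = 0 - \frac{837}{2} = - \frac{837}{2}$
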